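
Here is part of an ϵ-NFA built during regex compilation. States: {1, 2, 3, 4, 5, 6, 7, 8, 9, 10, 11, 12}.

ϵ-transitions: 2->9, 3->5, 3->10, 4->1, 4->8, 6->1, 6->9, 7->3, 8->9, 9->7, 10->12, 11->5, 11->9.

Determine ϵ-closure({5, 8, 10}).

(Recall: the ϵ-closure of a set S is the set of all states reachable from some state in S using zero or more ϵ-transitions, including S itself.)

Start with {5, 8, 10}.
From 8 via ϵ: add 9.
From 10 via ϵ: add 12.
From 9 via ϵ: add 7.
From 7 via ϵ: add 3.
No new states can be added; the closed set is {3, 5, 7, 8, 9, 10, 12}.

{3, 5, 7, 8, 9, 10, 12}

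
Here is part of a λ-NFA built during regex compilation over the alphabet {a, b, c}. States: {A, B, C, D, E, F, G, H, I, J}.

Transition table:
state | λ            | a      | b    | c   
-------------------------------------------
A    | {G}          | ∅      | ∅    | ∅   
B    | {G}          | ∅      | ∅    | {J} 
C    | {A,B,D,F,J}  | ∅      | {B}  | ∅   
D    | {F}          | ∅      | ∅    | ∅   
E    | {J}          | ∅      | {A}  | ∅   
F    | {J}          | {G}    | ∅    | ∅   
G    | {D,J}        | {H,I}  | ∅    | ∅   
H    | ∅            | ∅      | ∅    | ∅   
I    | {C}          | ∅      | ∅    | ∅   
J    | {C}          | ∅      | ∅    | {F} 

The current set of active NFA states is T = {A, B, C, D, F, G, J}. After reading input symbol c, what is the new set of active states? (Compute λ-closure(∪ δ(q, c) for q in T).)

B on c → {J}.
J on c → {F}.
No c-transition from A, C, D, F, G.
Union after reading c: {F, J}.
Now take the λ-closure:
From J via λ: add C.
From C via λ: add A, B, D.
From A via λ: add G.
No new states can be added; the closed set is {A, B, C, D, F, G, J}.

{A, B, C, D, F, G, J}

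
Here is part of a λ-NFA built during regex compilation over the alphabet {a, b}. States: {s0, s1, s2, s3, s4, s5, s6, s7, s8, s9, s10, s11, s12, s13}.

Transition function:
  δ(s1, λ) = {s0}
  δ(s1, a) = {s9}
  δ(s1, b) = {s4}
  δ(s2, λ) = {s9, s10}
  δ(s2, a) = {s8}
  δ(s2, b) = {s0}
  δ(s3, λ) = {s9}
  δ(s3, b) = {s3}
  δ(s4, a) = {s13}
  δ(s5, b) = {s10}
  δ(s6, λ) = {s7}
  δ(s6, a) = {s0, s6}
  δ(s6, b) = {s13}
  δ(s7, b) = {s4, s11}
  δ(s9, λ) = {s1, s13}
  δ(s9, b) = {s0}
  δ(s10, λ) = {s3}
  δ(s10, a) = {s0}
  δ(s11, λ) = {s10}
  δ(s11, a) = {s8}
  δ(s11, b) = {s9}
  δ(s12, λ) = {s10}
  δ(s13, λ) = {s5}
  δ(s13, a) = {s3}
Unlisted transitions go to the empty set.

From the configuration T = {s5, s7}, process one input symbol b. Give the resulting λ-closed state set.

s5 on b → {s10}.
s7 on b → {s4, s11}.
Union after reading b: {s4, s10, s11}.
Now take the λ-closure:
From s10 via λ: add s3.
From s3 via λ: add s9.
From s9 via λ: add s1, s13.
From s1 via λ: add s0.
From s13 via λ: add s5.
No new states can be added; the closed set is {s0, s1, s3, s4, s5, s9, s10, s11, s13}.

{s0, s1, s3, s4, s5, s9, s10, s11, s13}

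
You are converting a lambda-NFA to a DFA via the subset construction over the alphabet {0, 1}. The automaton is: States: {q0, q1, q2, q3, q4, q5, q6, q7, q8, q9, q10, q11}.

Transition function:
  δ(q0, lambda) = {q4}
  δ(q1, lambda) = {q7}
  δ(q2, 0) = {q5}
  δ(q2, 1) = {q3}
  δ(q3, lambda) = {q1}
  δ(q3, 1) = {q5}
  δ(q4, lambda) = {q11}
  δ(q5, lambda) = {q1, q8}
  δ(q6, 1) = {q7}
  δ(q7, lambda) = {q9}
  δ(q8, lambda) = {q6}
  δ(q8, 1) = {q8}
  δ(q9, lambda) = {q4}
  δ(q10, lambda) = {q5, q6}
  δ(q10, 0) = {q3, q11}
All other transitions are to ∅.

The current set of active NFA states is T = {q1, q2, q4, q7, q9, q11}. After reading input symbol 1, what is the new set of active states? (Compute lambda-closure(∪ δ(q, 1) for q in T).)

{q1, q3, q4, q7, q9, q11}

q2 on 1 → {q3}.
No 1-transition from q1, q4, q7, q9, q11.
Union after reading 1: {q3}.
Now take the lambda-closure:
From q3 via lambda: add q1.
From q1 via lambda: add q7.
From q7 via lambda: add q9.
From q9 via lambda: add q4.
From q4 via lambda: add q11.
No new states can be added; the closed set is {q1, q3, q4, q7, q9, q11}.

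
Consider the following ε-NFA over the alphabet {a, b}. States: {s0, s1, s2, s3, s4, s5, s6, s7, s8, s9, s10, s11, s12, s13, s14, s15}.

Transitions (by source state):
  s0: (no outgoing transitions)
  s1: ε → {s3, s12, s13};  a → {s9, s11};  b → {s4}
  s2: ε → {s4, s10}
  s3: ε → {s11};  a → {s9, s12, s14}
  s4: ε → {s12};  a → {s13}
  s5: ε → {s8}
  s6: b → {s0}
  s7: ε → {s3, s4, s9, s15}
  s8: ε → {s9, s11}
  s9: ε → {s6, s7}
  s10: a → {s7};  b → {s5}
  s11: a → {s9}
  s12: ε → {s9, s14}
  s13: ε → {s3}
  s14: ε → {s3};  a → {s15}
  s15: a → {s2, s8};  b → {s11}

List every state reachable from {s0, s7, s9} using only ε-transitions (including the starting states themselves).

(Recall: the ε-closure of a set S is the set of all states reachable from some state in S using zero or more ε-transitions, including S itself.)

Start with {s0, s7, s9}.
From s7 via ε: add s3, s4, s15.
From s9 via ε: add s6.
From s3 via ε: add s11.
From s4 via ε: add s12.
From s12 via ε: add s14.
No new states can be added; the closed set is {s0, s3, s4, s6, s7, s9, s11, s12, s14, s15}.

{s0, s3, s4, s6, s7, s9, s11, s12, s14, s15}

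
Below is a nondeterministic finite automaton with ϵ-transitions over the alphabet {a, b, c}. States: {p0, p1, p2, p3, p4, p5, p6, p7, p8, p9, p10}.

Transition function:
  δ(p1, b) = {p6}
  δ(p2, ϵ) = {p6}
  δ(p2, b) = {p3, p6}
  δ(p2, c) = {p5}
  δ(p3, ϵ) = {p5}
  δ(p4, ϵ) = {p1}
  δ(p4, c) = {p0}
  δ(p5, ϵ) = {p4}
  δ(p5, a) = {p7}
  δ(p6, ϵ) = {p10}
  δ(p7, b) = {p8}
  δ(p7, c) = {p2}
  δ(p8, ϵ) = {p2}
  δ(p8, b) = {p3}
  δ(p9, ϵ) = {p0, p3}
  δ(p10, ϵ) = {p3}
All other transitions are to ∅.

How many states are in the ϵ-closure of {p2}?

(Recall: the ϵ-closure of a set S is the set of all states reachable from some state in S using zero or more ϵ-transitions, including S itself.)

7

Start with {p2}.
From p2 via ϵ: add p6.
From p6 via ϵ: add p10.
From p10 via ϵ: add p3.
From p3 via ϵ: add p5.
From p5 via ϵ: add p4.
From p4 via ϵ: add p1.
ϵ-closure = {p1, p2, p3, p4, p5, p6, p10}, which has 7 states.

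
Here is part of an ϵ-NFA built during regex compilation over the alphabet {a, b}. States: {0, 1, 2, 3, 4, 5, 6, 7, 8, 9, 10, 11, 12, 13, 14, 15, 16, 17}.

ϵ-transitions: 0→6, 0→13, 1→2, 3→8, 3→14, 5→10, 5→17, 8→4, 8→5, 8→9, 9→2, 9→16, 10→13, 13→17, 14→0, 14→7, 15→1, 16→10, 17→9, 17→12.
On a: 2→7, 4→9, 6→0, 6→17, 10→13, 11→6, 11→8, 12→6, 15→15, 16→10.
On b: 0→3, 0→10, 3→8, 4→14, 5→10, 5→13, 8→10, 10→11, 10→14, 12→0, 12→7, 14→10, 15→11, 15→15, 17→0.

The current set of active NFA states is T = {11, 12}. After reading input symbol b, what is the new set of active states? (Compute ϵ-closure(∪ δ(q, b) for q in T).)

{0, 2, 6, 7, 9, 10, 12, 13, 16, 17}

12 on b → {0, 7}.
No b-transition from 11.
Union after reading b: {0, 7}.
Now take the ϵ-closure:
From 0 via ϵ: add 6, 13.
From 13 via ϵ: add 17.
From 17 via ϵ: add 9, 12.
From 9 via ϵ: add 2, 16.
From 16 via ϵ: add 10.
No new states can be added; the closed set is {0, 2, 6, 7, 9, 10, 12, 13, 16, 17}.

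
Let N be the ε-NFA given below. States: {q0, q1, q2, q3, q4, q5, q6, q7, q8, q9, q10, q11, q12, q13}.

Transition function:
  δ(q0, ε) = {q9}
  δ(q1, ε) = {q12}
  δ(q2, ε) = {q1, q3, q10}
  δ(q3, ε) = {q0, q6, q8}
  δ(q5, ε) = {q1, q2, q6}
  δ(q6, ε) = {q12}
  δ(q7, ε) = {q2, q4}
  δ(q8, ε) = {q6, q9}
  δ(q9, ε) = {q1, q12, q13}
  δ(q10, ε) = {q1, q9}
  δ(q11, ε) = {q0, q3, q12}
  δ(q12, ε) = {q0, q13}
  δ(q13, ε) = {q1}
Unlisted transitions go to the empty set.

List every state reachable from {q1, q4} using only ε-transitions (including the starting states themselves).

Start with {q1, q4}.
From q1 via ε: add q12.
From q12 via ε: add q0, q13.
From q0 via ε: add q9.
No new states can be added; the closed set is {q0, q1, q4, q9, q12, q13}.

{q0, q1, q4, q9, q12, q13}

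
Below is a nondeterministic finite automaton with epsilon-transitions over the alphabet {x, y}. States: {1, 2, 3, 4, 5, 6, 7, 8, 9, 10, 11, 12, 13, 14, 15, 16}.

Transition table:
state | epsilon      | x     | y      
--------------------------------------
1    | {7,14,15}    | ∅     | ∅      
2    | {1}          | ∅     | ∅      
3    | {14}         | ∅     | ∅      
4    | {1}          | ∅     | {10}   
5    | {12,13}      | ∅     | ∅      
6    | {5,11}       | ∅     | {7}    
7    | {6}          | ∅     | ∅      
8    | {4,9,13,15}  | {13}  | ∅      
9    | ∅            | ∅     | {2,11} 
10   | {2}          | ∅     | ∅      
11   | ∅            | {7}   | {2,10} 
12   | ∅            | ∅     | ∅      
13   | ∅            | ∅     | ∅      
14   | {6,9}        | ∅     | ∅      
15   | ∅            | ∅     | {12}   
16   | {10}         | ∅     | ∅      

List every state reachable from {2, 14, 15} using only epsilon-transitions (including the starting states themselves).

Start with {2, 14, 15}.
From 2 via epsilon: add 1.
From 14 via epsilon: add 6, 9.
From 1 via epsilon: add 7.
From 6 via epsilon: add 5, 11.
From 5 via epsilon: add 12, 13.
No new states can be added; the closed set is {1, 2, 5, 6, 7, 9, 11, 12, 13, 14, 15}.

{1, 2, 5, 6, 7, 9, 11, 12, 13, 14, 15}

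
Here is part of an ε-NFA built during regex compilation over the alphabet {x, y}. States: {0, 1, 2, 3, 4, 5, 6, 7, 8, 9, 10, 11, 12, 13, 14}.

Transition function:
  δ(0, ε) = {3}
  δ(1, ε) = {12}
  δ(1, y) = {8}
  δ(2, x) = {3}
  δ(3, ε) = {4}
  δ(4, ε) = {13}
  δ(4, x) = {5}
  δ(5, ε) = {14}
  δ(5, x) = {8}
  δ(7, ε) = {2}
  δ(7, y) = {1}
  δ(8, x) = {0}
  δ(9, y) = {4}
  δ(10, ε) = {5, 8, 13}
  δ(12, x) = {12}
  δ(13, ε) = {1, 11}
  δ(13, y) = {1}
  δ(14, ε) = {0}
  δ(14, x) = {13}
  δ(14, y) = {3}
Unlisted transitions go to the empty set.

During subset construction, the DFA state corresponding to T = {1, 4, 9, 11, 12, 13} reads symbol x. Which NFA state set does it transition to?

4 on x → {5}.
12 on x → {12}.
No x-transition from 1, 9, 11, 13.
Union after reading x: {5, 12}.
Now take the ε-closure:
From 5 via ε: add 14.
From 14 via ε: add 0.
From 0 via ε: add 3.
From 3 via ε: add 4.
From 4 via ε: add 13.
From 13 via ε: add 1, 11.
No new states can be added; the closed set is {0, 1, 3, 4, 5, 11, 12, 13, 14}.

{0, 1, 3, 4, 5, 11, 12, 13, 14}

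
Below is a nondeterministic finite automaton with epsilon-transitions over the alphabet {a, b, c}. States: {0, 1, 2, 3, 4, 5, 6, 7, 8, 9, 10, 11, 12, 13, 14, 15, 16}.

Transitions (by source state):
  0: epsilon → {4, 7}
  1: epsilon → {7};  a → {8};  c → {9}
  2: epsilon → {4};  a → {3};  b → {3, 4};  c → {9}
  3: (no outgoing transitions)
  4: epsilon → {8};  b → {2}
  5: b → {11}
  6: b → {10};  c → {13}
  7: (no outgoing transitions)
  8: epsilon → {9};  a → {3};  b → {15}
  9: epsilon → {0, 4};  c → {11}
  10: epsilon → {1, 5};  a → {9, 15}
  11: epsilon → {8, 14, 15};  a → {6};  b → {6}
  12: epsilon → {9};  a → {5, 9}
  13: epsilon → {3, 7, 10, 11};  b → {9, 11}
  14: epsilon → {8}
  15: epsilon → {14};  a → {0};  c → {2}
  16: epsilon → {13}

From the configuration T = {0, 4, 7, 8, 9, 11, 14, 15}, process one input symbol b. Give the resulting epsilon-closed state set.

{0, 2, 4, 6, 7, 8, 9, 14, 15}

4 on b → {2}.
8 on b → {15}.
11 on b → {6}.
No b-transition from 0, 7, 9, 14, 15.
Union after reading b: {2, 6, 15}.
Now take the epsilon-closure:
From 2 via epsilon: add 4.
From 15 via epsilon: add 14.
From 4 via epsilon: add 8.
From 8 via epsilon: add 9.
From 9 via epsilon: add 0.
From 0 via epsilon: add 7.
No new states can be added; the closed set is {0, 2, 4, 6, 7, 8, 9, 14, 15}.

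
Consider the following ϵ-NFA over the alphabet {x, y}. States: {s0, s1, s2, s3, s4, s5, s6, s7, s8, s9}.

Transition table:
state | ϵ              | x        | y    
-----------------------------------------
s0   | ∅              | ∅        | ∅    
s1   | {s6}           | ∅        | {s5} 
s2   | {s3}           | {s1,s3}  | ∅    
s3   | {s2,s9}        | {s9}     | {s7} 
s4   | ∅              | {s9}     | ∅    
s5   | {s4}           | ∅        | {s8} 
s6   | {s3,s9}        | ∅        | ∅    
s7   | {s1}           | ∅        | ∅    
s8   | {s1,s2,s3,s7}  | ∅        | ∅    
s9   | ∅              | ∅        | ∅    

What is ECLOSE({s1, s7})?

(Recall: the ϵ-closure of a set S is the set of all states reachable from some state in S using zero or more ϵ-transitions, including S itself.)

{s1, s2, s3, s6, s7, s9}

Start with {s1, s7}.
From s1 via ϵ: add s6.
From s6 via ϵ: add s3, s9.
From s3 via ϵ: add s2.
No new states can be added; the closed set is {s1, s2, s3, s6, s7, s9}.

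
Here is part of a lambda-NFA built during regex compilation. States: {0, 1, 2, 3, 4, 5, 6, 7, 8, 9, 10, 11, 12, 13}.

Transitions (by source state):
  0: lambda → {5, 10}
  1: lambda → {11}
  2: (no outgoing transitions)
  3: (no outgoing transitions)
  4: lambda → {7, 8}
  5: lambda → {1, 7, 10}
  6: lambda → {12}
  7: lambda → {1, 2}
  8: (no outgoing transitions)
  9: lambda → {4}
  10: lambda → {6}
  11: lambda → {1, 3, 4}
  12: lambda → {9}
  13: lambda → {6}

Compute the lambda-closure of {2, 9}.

{1, 2, 3, 4, 7, 8, 9, 11}

Start with {2, 9}.
From 9 via lambda: add 4.
From 4 via lambda: add 7, 8.
From 7 via lambda: add 1.
From 1 via lambda: add 11.
From 11 via lambda: add 3.
No new states can be added; the closed set is {1, 2, 3, 4, 7, 8, 9, 11}.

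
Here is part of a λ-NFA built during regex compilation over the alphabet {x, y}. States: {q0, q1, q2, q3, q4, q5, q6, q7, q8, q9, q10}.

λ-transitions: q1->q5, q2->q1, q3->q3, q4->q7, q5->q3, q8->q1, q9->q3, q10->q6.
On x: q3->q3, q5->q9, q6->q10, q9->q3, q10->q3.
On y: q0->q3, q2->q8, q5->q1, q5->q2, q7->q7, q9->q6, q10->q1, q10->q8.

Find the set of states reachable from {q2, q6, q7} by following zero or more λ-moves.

Start with {q2, q6, q7}.
From q2 via λ: add q1.
From q1 via λ: add q5.
From q5 via λ: add q3.
No new states can be added; the closed set is {q1, q2, q3, q5, q6, q7}.

{q1, q2, q3, q5, q6, q7}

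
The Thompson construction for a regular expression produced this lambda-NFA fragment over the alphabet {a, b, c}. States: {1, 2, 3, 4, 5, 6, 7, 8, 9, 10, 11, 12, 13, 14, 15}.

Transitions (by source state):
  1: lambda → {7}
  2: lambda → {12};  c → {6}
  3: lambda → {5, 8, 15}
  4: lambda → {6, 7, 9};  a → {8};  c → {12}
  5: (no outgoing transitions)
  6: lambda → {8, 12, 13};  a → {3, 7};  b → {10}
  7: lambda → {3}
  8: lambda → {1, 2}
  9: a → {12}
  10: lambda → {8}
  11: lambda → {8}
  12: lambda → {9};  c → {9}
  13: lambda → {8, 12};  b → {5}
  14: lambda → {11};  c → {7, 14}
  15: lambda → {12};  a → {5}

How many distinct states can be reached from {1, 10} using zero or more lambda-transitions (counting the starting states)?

Start with {1, 10}.
From 1 via lambda: add 7.
From 10 via lambda: add 8.
From 7 via lambda: add 3.
From 8 via lambda: add 2.
From 2 via lambda: add 12.
From 3 via lambda: add 5, 15.
From 12 via lambda: add 9.
lambda-closure = {1, 2, 3, 5, 7, 8, 9, 10, 12, 15}, which has 10 states.

10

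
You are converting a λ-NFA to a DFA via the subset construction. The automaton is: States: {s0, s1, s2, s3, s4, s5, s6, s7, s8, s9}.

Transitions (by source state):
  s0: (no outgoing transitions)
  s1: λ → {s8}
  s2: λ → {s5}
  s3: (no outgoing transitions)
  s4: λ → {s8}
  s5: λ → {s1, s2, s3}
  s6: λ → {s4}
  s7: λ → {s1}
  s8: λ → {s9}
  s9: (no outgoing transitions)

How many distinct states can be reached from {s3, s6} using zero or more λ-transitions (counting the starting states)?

Start with {s3, s6}.
From s6 via λ: add s4.
From s4 via λ: add s8.
From s8 via λ: add s9.
λ-closure = {s3, s4, s6, s8, s9}, which has 5 states.

5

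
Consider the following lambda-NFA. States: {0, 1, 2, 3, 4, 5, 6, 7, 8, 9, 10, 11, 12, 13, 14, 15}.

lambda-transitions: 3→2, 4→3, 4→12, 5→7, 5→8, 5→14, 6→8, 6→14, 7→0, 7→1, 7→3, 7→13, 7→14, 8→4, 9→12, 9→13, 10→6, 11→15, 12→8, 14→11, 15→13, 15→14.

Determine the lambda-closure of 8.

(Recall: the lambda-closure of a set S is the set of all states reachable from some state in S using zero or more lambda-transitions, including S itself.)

{2, 3, 4, 8, 12}

Start with {8}.
From 8 via lambda: add 4.
From 4 via lambda: add 3, 12.
From 3 via lambda: add 2.
No new states can be added; the closed set is {2, 3, 4, 8, 12}.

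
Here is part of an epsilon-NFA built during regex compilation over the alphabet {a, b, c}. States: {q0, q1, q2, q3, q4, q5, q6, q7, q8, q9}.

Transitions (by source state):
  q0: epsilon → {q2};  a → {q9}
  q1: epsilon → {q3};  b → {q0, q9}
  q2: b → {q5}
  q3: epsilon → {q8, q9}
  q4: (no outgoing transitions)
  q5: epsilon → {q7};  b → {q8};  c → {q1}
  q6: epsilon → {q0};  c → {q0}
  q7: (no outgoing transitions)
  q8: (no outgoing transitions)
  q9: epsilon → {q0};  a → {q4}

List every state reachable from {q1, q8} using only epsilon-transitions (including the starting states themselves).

{q0, q1, q2, q3, q8, q9}

Start with {q1, q8}.
From q1 via epsilon: add q3.
From q3 via epsilon: add q9.
From q9 via epsilon: add q0.
From q0 via epsilon: add q2.
No new states can be added; the closed set is {q0, q1, q2, q3, q8, q9}.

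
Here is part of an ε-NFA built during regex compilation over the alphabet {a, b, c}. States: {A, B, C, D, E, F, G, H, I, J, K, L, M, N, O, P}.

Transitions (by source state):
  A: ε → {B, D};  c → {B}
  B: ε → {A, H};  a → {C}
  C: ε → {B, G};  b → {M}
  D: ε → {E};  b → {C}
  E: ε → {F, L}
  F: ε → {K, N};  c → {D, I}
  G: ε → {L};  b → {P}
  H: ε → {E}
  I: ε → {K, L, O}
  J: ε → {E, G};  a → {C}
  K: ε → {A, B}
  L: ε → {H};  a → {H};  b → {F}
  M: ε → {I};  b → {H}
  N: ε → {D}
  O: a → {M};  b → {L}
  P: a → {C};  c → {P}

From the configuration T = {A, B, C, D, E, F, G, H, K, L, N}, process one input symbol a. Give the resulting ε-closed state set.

{A, B, C, D, E, F, G, H, K, L, N}

B on a → {C}.
L on a → {H}.
No a-transition from A, C, D, E, F, G, H, K, N.
Union after reading a: {C, H}.
Now take the ε-closure:
From C via ε: add B, G.
From H via ε: add E.
From B via ε: add A.
From E via ε: add F, L.
From A via ε: add D.
From F via ε: add K, N.
No new states can be added; the closed set is {A, B, C, D, E, F, G, H, K, L, N}.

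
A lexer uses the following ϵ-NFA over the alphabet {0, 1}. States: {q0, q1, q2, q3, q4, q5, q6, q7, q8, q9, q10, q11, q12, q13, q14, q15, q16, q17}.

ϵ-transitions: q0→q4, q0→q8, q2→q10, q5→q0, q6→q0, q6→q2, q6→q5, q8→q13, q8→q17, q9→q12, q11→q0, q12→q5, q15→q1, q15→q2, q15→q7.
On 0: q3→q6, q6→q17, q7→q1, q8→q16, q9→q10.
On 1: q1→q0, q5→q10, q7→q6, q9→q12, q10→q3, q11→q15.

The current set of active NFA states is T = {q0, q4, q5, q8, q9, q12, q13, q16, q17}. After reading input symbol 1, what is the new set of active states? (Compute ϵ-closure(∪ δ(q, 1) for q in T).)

{q0, q4, q5, q8, q10, q12, q13, q17}

q5 on 1 → {q10}.
q9 on 1 → {q12}.
No 1-transition from q0, q4, q8, q12, q13, q16, q17.
Union after reading 1: {q10, q12}.
Now take the ϵ-closure:
From q12 via ϵ: add q5.
From q5 via ϵ: add q0.
From q0 via ϵ: add q4, q8.
From q8 via ϵ: add q13, q17.
No new states can be added; the closed set is {q0, q4, q5, q8, q10, q12, q13, q17}.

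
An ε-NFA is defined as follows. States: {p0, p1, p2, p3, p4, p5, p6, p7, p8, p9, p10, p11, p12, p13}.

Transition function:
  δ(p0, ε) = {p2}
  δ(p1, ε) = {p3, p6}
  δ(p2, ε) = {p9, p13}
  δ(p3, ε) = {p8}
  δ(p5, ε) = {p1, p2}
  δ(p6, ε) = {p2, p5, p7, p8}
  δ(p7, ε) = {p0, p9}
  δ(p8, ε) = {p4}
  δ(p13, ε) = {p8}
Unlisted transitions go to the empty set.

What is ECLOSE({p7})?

{p0, p2, p4, p7, p8, p9, p13}

Start with {p7}.
From p7 via ε: add p0, p9.
From p0 via ε: add p2.
From p2 via ε: add p13.
From p13 via ε: add p8.
From p8 via ε: add p4.
No new states can be added; the closed set is {p0, p2, p4, p7, p8, p9, p13}.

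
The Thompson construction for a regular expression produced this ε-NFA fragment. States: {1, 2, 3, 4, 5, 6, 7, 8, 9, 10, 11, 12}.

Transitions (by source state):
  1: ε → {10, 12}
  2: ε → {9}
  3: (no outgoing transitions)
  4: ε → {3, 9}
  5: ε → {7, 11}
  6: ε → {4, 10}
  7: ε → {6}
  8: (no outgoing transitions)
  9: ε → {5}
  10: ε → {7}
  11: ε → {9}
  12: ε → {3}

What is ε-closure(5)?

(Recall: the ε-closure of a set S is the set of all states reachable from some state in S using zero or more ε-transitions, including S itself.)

Start with {5}.
From 5 via ε: add 7, 11.
From 7 via ε: add 6.
From 11 via ε: add 9.
From 6 via ε: add 4, 10.
From 4 via ε: add 3.
No new states can be added; the closed set is {3, 4, 5, 6, 7, 9, 10, 11}.

{3, 4, 5, 6, 7, 9, 10, 11}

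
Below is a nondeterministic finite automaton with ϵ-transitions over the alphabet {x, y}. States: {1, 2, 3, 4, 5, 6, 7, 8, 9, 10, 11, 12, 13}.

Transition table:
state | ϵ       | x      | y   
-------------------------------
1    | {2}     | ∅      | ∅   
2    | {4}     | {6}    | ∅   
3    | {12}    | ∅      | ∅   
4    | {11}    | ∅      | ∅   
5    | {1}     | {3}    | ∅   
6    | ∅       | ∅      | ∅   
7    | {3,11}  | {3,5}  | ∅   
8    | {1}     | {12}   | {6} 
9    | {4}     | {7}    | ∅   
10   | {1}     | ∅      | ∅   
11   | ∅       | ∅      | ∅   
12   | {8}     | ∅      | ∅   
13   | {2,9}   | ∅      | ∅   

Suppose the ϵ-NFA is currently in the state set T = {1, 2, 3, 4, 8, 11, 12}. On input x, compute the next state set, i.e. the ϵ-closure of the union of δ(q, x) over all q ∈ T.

{1, 2, 4, 6, 8, 11, 12}

2 on x → {6}.
8 on x → {12}.
No x-transition from 1, 3, 4, 11, 12.
Union after reading x: {6, 12}.
Now take the ϵ-closure:
From 12 via ϵ: add 8.
From 8 via ϵ: add 1.
From 1 via ϵ: add 2.
From 2 via ϵ: add 4.
From 4 via ϵ: add 11.
No new states can be added; the closed set is {1, 2, 4, 6, 8, 11, 12}.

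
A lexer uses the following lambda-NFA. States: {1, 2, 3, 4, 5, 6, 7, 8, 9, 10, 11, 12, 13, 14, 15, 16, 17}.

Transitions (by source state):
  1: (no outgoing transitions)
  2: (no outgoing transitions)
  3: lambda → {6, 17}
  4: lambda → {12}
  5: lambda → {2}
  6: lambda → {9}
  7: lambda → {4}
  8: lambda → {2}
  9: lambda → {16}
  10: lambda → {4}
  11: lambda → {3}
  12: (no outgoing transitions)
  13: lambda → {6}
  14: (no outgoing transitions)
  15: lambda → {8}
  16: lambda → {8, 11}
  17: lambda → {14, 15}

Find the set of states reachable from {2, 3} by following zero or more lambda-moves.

Start with {2, 3}.
From 3 via lambda: add 6, 17.
From 6 via lambda: add 9.
From 17 via lambda: add 14, 15.
From 9 via lambda: add 16.
From 15 via lambda: add 8.
From 16 via lambda: add 11.
No new states can be added; the closed set is {2, 3, 6, 8, 9, 11, 14, 15, 16, 17}.

{2, 3, 6, 8, 9, 11, 14, 15, 16, 17}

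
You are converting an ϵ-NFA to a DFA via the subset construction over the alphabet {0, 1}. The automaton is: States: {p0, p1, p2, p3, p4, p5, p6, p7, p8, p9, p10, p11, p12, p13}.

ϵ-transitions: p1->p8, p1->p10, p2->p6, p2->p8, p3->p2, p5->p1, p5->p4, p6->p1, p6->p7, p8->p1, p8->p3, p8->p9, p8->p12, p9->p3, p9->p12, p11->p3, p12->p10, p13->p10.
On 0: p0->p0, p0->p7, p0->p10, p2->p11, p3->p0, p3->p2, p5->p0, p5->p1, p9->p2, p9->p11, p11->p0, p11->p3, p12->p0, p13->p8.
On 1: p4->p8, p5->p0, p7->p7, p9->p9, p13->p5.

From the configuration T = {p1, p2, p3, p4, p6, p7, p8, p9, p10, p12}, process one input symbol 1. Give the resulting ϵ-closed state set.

{p1, p2, p3, p6, p7, p8, p9, p10, p12}

p4 on 1 → {p8}.
p7 on 1 → {p7}.
p9 on 1 → {p9}.
No 1-transition from p1, p2, p3, p6, p8, p10, p12.
Union after reading 1: {p7, p8, p9}.
Now take the ϵ-closure:
From p8 via ϵ: add p1, p3, p12.
From p1 via ϵ: add p10.
From p3 via ϵ: add p2.
From p2 via ϵ: add p6.
No new states can be added; the closed set is {p1, p2, p3, p6, p7, p8, p9, p10, p12}.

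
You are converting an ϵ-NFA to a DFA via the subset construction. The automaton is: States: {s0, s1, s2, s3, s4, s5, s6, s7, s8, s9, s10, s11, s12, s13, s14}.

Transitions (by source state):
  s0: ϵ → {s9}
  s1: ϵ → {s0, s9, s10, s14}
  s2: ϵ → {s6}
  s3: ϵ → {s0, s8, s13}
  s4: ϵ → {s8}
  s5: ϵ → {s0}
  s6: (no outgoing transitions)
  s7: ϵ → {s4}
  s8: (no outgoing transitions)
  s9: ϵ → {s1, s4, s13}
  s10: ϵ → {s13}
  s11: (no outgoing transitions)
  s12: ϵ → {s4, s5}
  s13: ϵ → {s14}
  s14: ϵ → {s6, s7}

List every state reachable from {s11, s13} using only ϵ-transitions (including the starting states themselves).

{s4, s6, s7, s8, s11, s13, s14}

Start with {s11, s13}.
From s13 via ϵ: add s14.
From s14 via ϵ: add s6, s7.
From s7 via ϵ: add s4.
From s4 via ϵ: add s8.
No new states can be added; the closed set is {s4, s6, s7, s8, s11, s13, s14}.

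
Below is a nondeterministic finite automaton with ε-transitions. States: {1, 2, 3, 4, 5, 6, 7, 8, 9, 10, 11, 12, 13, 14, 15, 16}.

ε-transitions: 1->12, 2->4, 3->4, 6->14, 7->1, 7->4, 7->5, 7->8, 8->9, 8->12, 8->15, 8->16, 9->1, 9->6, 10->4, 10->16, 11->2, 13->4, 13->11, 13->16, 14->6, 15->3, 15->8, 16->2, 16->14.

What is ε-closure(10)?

{2, 4, 6, 10, 14, 16}

Start with {10}.
From 10 via ε: add 4, 16.
From 16 via ε: add 2, 14.
From 14 via ε: add 6.
No new states can be added; the closed set is {2, 4, 6, 10, 14, 16}.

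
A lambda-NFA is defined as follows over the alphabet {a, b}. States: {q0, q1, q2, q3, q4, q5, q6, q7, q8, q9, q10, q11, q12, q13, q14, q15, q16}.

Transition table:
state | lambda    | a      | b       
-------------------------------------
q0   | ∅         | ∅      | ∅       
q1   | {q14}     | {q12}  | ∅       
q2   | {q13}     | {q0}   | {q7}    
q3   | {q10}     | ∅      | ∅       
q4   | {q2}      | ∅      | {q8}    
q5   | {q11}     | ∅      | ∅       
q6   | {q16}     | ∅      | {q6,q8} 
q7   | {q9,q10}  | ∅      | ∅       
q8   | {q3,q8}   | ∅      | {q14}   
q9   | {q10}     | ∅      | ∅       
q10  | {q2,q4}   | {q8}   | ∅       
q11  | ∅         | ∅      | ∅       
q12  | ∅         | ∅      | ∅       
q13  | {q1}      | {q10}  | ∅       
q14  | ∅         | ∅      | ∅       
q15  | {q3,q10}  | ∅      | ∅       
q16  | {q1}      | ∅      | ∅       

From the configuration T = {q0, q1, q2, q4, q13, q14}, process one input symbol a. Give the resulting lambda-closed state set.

q1 on a → {q12}.
q2 on a → {q0}.
q13 on a → {q10}.
No a-transition from q0, q4, q14.
Union after reading a: {q0, q10, q12}.
Now take the lambda-closure:
From q10 via lambda: add q2, q4.
From q2 via lambda: add q13.
From q13 via lambda: add q1.
From q1 via lambda: add q14.
No new states can be added; the closed set is {q0, q1, q2, q4, q10, q12, q13, q14}.

{q0, q1, q2, q4, q10, q12, q13, q14}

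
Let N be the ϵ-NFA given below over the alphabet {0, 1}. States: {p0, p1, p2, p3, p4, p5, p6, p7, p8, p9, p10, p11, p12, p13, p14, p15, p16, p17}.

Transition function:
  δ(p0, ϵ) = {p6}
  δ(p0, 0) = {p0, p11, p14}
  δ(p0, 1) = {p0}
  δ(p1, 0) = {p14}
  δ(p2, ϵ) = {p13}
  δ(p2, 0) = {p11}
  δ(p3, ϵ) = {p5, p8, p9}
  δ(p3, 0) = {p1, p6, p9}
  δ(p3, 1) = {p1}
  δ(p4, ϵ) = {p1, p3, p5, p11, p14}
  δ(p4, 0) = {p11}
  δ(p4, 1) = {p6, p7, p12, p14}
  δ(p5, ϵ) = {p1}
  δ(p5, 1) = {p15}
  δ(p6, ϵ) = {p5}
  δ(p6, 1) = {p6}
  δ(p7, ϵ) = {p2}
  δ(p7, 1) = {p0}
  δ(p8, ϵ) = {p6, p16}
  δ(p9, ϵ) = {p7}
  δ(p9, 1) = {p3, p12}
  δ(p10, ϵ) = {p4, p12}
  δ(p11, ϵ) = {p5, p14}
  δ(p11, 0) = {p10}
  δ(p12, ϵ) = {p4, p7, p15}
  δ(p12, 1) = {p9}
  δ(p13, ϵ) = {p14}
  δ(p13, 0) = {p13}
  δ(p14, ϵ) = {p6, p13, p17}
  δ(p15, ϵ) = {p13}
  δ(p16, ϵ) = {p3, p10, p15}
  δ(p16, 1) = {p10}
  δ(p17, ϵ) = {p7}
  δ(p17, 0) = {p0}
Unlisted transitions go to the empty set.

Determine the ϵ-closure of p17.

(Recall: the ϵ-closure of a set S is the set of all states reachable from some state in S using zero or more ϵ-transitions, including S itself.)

Start with {p17}.
From p17 via ϵ: add p7.
From p7 via ϵ: add p2.
From p2 via ϵ: add p13.
From p13 via ϵ: add p14.
From p14 via ϵ: add p6.
From p6 via ϵ: add p5.
From p5 via ϵ: add p1.
No new states can be added; the closed set is {p1, p2, p5, p6, p7, p13, p14, p17}.

{p1, p2, p5, p6, p7, p13, p14, p17}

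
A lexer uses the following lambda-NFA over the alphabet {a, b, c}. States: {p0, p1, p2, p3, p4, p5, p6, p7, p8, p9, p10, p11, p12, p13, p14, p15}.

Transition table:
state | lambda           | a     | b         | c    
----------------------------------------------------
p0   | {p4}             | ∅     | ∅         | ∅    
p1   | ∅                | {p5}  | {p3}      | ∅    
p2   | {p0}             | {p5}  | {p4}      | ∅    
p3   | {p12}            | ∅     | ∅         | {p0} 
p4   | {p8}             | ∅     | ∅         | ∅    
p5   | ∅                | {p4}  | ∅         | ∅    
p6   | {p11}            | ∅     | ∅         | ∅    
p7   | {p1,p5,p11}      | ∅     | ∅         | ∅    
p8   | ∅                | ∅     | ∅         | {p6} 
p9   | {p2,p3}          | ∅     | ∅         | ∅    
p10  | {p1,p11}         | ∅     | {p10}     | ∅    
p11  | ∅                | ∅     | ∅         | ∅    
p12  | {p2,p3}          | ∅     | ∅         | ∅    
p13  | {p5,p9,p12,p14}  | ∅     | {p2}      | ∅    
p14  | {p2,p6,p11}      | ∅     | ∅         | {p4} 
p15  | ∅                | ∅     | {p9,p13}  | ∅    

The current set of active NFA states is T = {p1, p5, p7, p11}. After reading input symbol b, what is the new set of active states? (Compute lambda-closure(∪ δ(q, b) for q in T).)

{p0, p2, p3, p4, p8, p12}

p1 on b → {p3}.
No b-transition from p5, p7, p11.
Union after reading b: {p3}.
Now take the lambda-closure:
From p3 via lambda: add p12.
From p12 via lambda: add p2.
From p2 via lambda: add p0.
From p0 via lambda: add p4.
From p4 via lambda: add p8.
No new states can be added; the closed set is {p0, p2, p3, p4, p8, p12}.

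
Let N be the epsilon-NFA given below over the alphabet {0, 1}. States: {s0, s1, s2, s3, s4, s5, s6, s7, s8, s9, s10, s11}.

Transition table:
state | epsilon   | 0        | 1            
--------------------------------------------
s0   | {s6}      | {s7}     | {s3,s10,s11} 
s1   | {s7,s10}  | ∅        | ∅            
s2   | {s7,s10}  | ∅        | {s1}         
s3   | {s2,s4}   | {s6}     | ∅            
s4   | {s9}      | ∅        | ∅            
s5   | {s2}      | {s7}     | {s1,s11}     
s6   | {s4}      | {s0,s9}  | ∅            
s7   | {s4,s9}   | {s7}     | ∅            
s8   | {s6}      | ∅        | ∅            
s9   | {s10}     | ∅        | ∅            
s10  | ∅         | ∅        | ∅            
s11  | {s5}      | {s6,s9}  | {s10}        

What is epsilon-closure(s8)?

{s4, s6, s8, s9, s10}

Start with {s8}.
From s8 via epsilon: add s6.
From s6 via epsilon: add s4.
From s4 via epsilon: add s9.
From s9 via epsilon: add s10.
No new states can be added; the closed set is {s4, s6, s8, s9, s10}.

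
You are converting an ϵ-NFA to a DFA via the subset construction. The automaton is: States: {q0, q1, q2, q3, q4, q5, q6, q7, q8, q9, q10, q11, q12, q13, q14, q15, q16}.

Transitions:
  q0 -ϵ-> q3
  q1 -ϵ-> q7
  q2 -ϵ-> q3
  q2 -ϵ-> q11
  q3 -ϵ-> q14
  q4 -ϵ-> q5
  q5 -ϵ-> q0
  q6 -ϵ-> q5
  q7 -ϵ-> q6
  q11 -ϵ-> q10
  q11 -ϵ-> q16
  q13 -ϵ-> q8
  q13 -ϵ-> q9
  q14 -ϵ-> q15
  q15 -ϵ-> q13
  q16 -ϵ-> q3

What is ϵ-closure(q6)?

Start with {q6}.
From q6 via ϵ: add q5.
From q5 via ϵ: add q0.
From q0 via ϵ: add q3.
From q3 via ϵ: add q14.
From q14 via ϵ: add q15.
From q15 via ϵ: add q13.
From q13 via ϵ: add q8, q9.
No new states can be added; the closed set is {q0, q3, q5, q6, q8, q9, q13, q14, q15}.

{q0, q3, q5, q6, q8, q9, q13, q14, q15}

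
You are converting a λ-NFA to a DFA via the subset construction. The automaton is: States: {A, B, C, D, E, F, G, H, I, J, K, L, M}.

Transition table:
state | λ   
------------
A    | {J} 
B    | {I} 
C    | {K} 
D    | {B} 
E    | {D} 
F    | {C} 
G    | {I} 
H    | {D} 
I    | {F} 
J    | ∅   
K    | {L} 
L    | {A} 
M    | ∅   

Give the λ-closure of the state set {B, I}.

{A, B, C, F, I, J, K, L}

Start with {B, I}.
From I via λ: add F.
From F via λ: add C.
From C via λ: add K.
From K via λ: add L.
From L via λ: add A.
From A via λ: add J.
No new states can be added; the closed set is {A, B, C, F, I, J, K, L}.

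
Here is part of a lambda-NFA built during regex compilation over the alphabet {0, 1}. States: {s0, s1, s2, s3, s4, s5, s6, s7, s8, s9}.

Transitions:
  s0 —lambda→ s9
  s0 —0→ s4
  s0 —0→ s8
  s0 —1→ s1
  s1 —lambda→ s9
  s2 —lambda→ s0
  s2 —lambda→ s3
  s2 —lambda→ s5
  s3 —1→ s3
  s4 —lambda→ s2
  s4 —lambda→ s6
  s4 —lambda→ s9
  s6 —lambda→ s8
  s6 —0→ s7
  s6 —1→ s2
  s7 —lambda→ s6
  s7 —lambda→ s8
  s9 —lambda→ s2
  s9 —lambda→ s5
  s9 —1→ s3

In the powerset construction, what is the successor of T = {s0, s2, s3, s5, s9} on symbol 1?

s0 on 1 → {s1}.
s3 on 1 → {s3}.
s9 on 1 → {s3}.
No 1-transition from s2, s5.
Union after reading 1: {s1, s3}.
Now take the lambda-closure:
From s1 via lambda: add s9.
From s9 via lambda: add s2, s5.
From s2 via lambda: add s0.
No new states can be added; the closed set is {s0, s1, s2, s3, s5, s9}.

{s0, s1, s2, s3, s5, s9}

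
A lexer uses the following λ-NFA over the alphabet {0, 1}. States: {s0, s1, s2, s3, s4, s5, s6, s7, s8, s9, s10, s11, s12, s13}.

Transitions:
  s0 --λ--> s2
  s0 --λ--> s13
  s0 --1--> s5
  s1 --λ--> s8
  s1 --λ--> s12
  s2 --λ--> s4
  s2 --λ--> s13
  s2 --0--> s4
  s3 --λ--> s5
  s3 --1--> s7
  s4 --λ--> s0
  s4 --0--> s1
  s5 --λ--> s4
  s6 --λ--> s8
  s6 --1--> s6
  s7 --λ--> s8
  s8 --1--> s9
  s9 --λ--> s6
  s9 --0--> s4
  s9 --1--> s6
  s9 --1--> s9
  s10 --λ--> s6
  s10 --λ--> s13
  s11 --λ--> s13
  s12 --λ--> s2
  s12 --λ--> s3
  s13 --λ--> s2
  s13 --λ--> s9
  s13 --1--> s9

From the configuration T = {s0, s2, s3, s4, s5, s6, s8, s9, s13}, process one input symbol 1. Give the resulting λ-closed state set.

s0 on 1 → {s5}.
s3 on 1 → {s7}.
s6 on 1 → {s6}.
s8 on 1 → {s9}.
s9 on 1 → {s6, s9}.
s13 on 1 → {s9}.
No 1-transition from s2, s4, s5.
Union after reading 1: {s5, s6, s7, s9}.
Now take the λ-closure:
From s5 via λ: add s4.
From s6 via λ: add s8.
From s4 via λ: add s0.
From s0 via λ: add s2, s13.
No new states can be added; the closed set is {s0, s2, s4, s5, s6, s7, s8, s9, s13}.

{s0, s2, s4, s5, s6, s7, s8, s9, s13}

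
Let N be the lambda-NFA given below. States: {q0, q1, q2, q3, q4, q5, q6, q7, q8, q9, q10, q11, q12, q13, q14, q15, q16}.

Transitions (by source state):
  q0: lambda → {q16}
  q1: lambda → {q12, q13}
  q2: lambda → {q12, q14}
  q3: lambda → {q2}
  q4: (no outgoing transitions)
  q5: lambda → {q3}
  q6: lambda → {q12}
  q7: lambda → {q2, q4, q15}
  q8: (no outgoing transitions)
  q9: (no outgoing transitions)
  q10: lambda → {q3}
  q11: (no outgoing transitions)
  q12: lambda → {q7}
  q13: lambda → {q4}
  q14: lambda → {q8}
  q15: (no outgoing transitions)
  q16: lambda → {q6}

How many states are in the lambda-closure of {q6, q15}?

8

Start with {q6, q15}.
From q6 via lambda: add q12.
From q12 via lambda: add q7.
From q7 via lambda: add q2, q4.
From q2 via lambda: add q14.
From q14 via lambda: add q8.
lambda-closure = {q2, q4, q6, q7, q8, q12, q14, q15}, which has 8 states.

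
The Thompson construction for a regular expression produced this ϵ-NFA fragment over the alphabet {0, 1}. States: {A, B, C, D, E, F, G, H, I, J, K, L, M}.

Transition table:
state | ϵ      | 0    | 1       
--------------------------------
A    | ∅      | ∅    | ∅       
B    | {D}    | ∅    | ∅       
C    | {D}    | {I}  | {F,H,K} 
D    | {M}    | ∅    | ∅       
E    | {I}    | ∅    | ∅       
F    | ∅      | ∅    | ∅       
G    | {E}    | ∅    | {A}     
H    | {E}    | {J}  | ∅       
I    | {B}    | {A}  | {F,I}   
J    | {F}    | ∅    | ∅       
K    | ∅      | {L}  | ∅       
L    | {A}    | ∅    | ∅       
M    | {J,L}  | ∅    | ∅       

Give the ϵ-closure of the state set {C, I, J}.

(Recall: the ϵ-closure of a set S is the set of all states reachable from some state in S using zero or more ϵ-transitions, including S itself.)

{A, B, C, D, F, I, J, L, M}

Start with {C, I, J}.
From C via ϵ: add D.
From I via ϵ: add B.
From J via ϵ: add F.
From D via ϵ: add M.
From M via ϵ: add L.
From L via ϵ: add A.
No new states can be added; the closed set is {A, B, C, D, F, I, J, L, M}.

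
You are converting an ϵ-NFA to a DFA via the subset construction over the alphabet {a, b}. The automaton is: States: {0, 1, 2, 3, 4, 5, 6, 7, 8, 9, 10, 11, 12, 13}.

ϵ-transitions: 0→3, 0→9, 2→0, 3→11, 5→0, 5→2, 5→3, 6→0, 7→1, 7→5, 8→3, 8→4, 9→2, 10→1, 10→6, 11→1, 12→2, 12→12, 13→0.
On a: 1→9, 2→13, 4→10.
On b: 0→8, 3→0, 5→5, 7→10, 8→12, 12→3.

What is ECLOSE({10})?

Start with {10}.
From 10 via ϵ: add 1, 6.
From 6 via ϵ: add 0.
From 0 via ϵ: add 3, 9.
From 3 via ϵ: add 11.
From 9 via ϵ: add 2.
No new states can be added; the closed set is {0, 1, 2, 3, 6, 9, 10, 11}.

{0, 1, 2, 3, 6, 9, 10, 11}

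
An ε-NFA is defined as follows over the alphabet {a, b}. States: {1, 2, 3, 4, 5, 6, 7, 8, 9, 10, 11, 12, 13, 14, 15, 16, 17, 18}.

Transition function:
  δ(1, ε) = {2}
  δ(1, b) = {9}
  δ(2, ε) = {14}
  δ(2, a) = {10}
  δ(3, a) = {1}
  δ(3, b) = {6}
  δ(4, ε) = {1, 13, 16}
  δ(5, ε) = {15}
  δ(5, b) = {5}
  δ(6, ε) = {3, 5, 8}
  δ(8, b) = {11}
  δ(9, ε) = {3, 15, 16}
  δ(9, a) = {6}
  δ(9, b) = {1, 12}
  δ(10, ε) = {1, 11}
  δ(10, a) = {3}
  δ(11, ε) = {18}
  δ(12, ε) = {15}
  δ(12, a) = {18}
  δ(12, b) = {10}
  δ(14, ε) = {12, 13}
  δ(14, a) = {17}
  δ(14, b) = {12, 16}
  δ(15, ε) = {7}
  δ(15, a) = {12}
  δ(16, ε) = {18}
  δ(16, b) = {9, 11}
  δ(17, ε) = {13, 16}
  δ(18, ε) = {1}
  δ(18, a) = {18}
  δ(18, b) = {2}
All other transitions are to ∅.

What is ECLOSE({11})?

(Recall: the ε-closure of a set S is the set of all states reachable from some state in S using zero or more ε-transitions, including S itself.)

Start with {11}.
From 11 via ε: add 18.
From 18 via ε: add 1.
From 1 via ε: add 2.
From 2 via ε: add 14.
From 14 via ε: add 12, 13.
From 12 via ε: add 15.
From 15 via ε: add 7.
No new states can be added; the closed set is {1, 2, 7, 11, 12, 13, 14, 15, 18}.

{1, 2, 7, 11, 12, 13, 14, 15, 18}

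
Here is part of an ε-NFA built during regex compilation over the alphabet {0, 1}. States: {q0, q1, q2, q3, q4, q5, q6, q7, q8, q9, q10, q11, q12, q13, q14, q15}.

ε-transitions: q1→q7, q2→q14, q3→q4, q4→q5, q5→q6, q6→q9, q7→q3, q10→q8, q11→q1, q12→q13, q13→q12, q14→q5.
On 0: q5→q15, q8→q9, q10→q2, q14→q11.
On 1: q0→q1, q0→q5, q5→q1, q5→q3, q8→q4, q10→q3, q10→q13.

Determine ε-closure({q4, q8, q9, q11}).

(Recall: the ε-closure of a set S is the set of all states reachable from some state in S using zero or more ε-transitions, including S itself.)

Start with {q4, q8, q9, q11}.
From q4 via ε: add q5.
From q11 via ε: add q1.
From q1 via ε: add q7.
From q5 via ε: add q6.
From q7 via ε: add q3.
No new states can be added; the closed set is {q1, q3, q4, q5, q6, q7, q8, q9, q11}.

{q1, q3, q4, q5, q6, q7, q8, q9, q11}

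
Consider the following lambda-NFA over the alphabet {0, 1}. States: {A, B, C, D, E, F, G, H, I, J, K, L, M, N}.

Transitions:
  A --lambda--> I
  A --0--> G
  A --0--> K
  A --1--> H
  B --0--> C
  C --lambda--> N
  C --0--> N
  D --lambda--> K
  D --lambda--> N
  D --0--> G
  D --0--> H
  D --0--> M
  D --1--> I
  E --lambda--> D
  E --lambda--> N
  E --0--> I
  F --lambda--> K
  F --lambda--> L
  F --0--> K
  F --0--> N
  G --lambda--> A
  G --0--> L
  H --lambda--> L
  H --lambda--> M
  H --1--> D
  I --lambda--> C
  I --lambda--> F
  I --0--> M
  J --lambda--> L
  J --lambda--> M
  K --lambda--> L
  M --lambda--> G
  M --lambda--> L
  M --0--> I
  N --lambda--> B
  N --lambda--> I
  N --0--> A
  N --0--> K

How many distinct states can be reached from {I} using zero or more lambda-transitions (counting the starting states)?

7

Start with {I}.
From I via lambda: add C, F.
From C via lambda: add N.
From F via lambda: add K, L.
From N via lambda: add B.
lambda-closure = {B, C, F, I, K, L, N}, which has 7 states.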